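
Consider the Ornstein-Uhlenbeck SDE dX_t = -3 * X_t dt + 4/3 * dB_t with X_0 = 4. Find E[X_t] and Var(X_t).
E[X_t] = 4*exp(-3*t); Var(X_t) = 8/27 - 8*exp(-6*t)/27

The OU SDE dX = -theta X dt + sigma dB admits the integrating factor exp(theta t): d(exp(theta t) X_t) = sigma exp(theta t) dB_t. Integrating from 0 to t:
  X_t = x_0 * exp(-theta t) + sigma * int_0^t exp(-theta (t-s)) dB_s.
The Itô integral has mean 0 and (by the Itô isometry) variance sigma^2 * int_0^t exp(-2 theta (t - s)) ds = sigma^2 * (1 - exp(-2 theta t)) / (2 theta).
With theta = 3, sigma = 4/3, x_0 = 4:
  E[X_t] = 4 * exp(-3 t) = 4*exp(-3*t)
  Var(X_t) = (4/3)^2 * (1 - exp(-2*3 t)) / (2 * 3) = 8/27 - 8*exp(-6*t)/27.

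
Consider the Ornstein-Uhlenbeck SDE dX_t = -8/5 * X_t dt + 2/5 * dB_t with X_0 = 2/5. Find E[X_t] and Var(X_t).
E[X_t] = 2*exp(-8*t/5)/5; Var(X_t) = 1/20 - exp(-16*t/5)/20

The OU SDE dX = -theta X dt + sigma dB admits the integrating factor exp(theta t): d(exp(theta t) X_t) = sigma exp(theta t) dB_t. Integrating from 0 to t:
  X_t = x_0 * exp(-theta t) + sigma * int_0^t exp(-theta (t-s)) dB_s.
The Itô integral has mean 0 and (by the Itô isometry) variance sigma^2 * int_0^t exp(-2 theta (t - s)) ds = sigma^2 * (1 - exp(-2 theta t)) / (2 theta).
With theta = 8/5, sigma = 2/5, x_0 = 2/5:
  E[X_t] = 2/5 * exp(-8/5 t) = 2*exp(-8*t/5)/5
  Var(X_t) = (2/5)^2 * (1 - exp(-2*8/5 t)) / (2 * 8/5) = 1/20 - exp(-16*t/5)/20.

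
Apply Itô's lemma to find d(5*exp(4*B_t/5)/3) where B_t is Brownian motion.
d(5*exp(4*B_t/5)/3) = (8*exp(4*B_t/5)/15) dt + (4*exp(4*B_t/5)/3) dB_t

Itô's formula for f(B_t) gives d f(B_t) = f'(B_t) dB_t + (1/2) f''(B_t) dt. Compute derivatives of f(x) = 5*exp(4*x/5)/3:
  f'(x)  = 4*exp(4*x/5)/3
  f''(x) = 16*exp(4*x/5)/15
Substitute x = B_t and multiply the f'' term by 1/2:
  drift     = (1/2) * (16*exp(4*x/5)/15) evaluated at B_t = 8*exp(4*B_t/5)/15
  diffusion = (4*exp(4*x/5)/3) evaluated at B_t = 4*exp(4*B_t/5)/3
Therefore d(5*exp(4*B_t/5)/3) = (8*exp(4*B_t/5)/15) dt + (4*exp(4*B_t/5)/3) dB_t.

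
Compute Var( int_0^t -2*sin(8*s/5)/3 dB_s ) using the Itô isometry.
Var = 2*t/9 - 5*sin(8*t/5)*cos(8*t/5)/36

The Itô integral of a deterministic integrand f(s) has mean 0 because each increment f(s) * (B_{s+ds} - B_s) has mean 0. By the Itô isometry:
  Var( int_0^t f(s) dB_s ) = E[ (int_0^t f(s) dB_s)^2 ] = int_0^t f(s)^2 ds.
Here f(s) = -2*sin(8*s/5)/3, so f(s)^2 = 4*sin(8*s/5)^2/9. Integrate:
  int_0^t (4*sin(8*s/5)^2/9) ds = 2*t/9 - 5*sin(8*t/5)*cos(8*t/5)/36.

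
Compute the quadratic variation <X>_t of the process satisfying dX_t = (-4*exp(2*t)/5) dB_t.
<X>_t = 4*exp(4*t)/25 - 4/25

For an Itô process dX_t = a(t) dt + b(t) dB_t, the quadratic variation is <X>_t = int_0^t b(s)^2 ds (the drift term does not contribute). Here b(s) = -4*exp(2*s)/5, so
  b(s)^2 = 16*exp(4*s)/25.
Integrating from 0 to t:
  <X>_t = int_0^t (16*exp(4*s)/25) ds = 4*exp(4*t)/25 - 4/25.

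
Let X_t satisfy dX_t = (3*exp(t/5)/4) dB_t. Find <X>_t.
<X>_t = 45*exp(2*t/5)/32 - 45/32

For an Itô process dX_t = a(t) dt + b(t) dB_t, the quadratic variation is <X>_t = int_0^t b(s)^2 ds (the drift term does not contribute). Here b(s) = 3*exp(s/5)/4, so
  b(s)^2 = 9*exp(2*s/5)/16.
Integrating from 0 to t:
  <X>_t = int_0^t (9*exp(2*s/5)/16) ds = 45*exp(2*t/5)/32 - 45/32.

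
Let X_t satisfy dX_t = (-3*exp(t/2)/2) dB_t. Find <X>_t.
<X>_t = 9*exp(t)/4 - 9/4

For an Itô process dX_t = a(t) dt + b(t) dB_t, the quadratic variation is <X>_t = int_0^t b(s)^2 ds (the drift term does not contribute). Here b(s) = -3*exp(s/2)/2, so
  b(s)^2 = 9*exp(s)/4.
Integrating from 0 to t:
  <X>_t = int_0^t (9*exp(s)/4) ds = 9*exp(t)/4 - 9/4.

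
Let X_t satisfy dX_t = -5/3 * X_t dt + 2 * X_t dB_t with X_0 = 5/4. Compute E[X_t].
E[X_t] = 5*exp(-5*t/3)/4

For GBM dX = mu X dt + sigma X dB with X_0 = x_0, apply Itô to Y = log X: dY = (mu - sigma^2/2) dt + sigma dB, so Y_t = log(x_0) + (mu - sigma^2/2) t + sigma B_t and hence X_t = x_0 * exp((mu - sigma^2/2) t + sigma B_t).
With mu = -5/3, sigma = 2, x_0 = 5/4, this gives:
  X_t = 5/4 * exp((-11/3) * t + (2) * B_t).
Since sigma*B_t ~ Normal(0, sigma^2 t), E[exp(sigma*B_t)] = exp(sigma^2 t / 2); so E[X_t] = x_0 * exp((mu - sigma^2/2) t) * exp(sigma^2 t / 2) = x_0 * exp(mu t) = 5*exp(-5*t/3)/4.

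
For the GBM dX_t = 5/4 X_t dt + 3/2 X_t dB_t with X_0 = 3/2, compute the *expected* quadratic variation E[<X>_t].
E[<X>_t] = 81*exp(19*t/4)/76 - 81/76

<X>_t = int_0^t ((3/2) * X_s)^2 ds. Taking expectation inside the integral: E[<X>_t] = (3/2)^2 * int_0^t E[X_s^2] ds. For GBM, E[X_s^2] = x_0^2 * exp((2 mu + sigma^2) s). Integrating:
  E[<X>_t] = (3/2)^2 * (3/2)^2 * (exp((2*(5/4) + (3/2)^2) t) - 1) / (2*(5/4) + (3/2)^2)
           = (3/2)^2 * (3/2)^2 * (exp((19/4) t) - 1) / (19/4) = 81*exp(19*t/4)/76 - 81/76.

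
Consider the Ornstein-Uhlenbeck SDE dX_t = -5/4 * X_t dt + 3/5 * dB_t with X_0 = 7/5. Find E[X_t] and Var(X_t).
E[X_t] = 7*exp(-5*t/4)/5; Var(X_t) = 18/125 - 18*exp(-5*t/2)/125

The OU SDE dX = -theta X dt + sigma dB admits the integrating factor exp(theta t): d(exp(theta t) X_t) = sigma exp(theta t) dB_t. Integrating from 0 to t:
  X_t = x_0 * exp(-theta t) + sigma * int_0^t exp(-theta (t-s)) dB_s.
The Itô integral has mean 0 and (by the Itô isometry) variance sigma^2 * int_0^t exp(-2 theta (t - s)) ds = sigma^2 * (1 - exp(-2 theta t)) / (2 theta).
With theta = 5/4, sigma = 3/5, x_0 = 7/5:
  E[X_t] = 7/5 * exp(-5/4 t) = 7*exp(-5*t/4)/5
  Var(X_t) = (3/5)^2 * (1 - exp(-2*5/4 t)) / (2 * 5/4) = 18/125 - 18*exp(-5*t/2)/125.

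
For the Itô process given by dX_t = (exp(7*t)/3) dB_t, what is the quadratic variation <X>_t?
<X>_t = exp(14*t)/126 - 1/126

For an Itô process dX_t = a(t) dt + b(t) dB_t, the quadratic variation is <X>_t = int_0^t b(s)^2 ds (the drift term does not contribute). Here b(s) = exp(7*s)/3, so
  b(s)^2 = exp(14*s)/9.
Integrating from 0 to t:
  <X>_t = int_0^t (exp(14*s)/9) ds = exp(14*t)/126 - 1/126.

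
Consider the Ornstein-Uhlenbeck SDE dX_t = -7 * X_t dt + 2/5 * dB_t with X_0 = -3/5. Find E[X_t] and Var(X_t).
E[X_t] = -3*exp(-7*t)/5; Var(X_t) = 2/175 - 2*exp(-14*t)/175

The OU SDE dX = -theta X dt + sigma dB admits the integrating factor exp(theta t): d(exp(theta t) X_t) = sigma exp(theta t) dB_t. Integrating from 0 to t:
  X_t = x_0 * exp(-theta t) + sigma * int_0^t exp(-theta (t-s)) dB_s.
The Itô integral has mean 0 and (by the Itô isometry) variance sigma^2 * int_0^t exp(-2 theta (t - s)) ds = sigma^2 * (1 - exp(-2 theta t)) / (2 theta).
With theta = 7, sigma = 2/5, x_0 = -3/5:
  E[X_t] = -3/5 * exp(-7 t) = -3*exp(-7*t)/5
  Var(X_t) = (2/5)^2 * (1 - exp(-2*7 t)) / (2 * 7) = 2/175 - 2*exp(-14*t)/175.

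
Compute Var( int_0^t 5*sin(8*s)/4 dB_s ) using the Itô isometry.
Var = 25*t/32 - 25*sin(8*t)*cos(8*t)/256

The Itô integral of a deterministic integrand f(s) has mean 0 because each increment f(s) * (B_{s+ds} - B_s) has mean 0. By the Itô isometry:
  Var( int_0^t f(s) dB_s ) = E[ (int_0^t f(s) dB_s)^2 ] = int_0^t f(s)^2 ds.
Here f(s) = 5*sin(8*s)/4, so f(s)^2 = 25*sin(8*s)^2/16. Integrate:
  int_0^t (25*sin(8*s)^2/16) ds = 25*t/32 - 25*sin(8*t)*cos(8*t)/256.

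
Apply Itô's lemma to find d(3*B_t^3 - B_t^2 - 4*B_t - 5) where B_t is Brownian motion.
d(3*B_t^3 - B_t^2 - 4*B_t - 5) = (9*B_t - 1) dt + (9*B_t^2 - 2*B_t - 4) dB_t

Itô's formula for f(B_t) gives d f(B_t) = f'(B_t) dB_t + (1/2) f''(B_t) dt. Compute derivatives of f(x) = 3*x^3 - x^2 - 4*x - 5:
  f'(x)  = 9*x^2 - 2*x - 4
  f''(x) = 18*x - 2
Substitute x = B_t and multiply the f'' term by 1/2:
  drift     = (1/2) * (18*x - 2) evaluated at B_t = 9*B_t - 1
  diffusion = (9*x^2 - 2*x - 4) evaluated at B_t = 9*B_t^2 - 2*B_t - 4
Therefore d(3*B_t^3 - B_t^2 - 4*B_t - 5) = (9*B_t - 1) dt + (9*B_t^2 - 2*B_t - 4) dB_t.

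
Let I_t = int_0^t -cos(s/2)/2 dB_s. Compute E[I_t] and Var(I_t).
E[I_t] = 0; Var(I_t) = t/8 + sin(t)/8

The Itô integral of a deterministic integrand f(s) has mean 0 because each increment f(s) * (B_{s+ds} - B_s) has mean 0. By the Itô isometry:
  Var( int_0^t f(s) dB_s ) = E[ (int_0^t f(s) dB_s)^2 ] = int_0^t f(s)^2 ds.
Here f(s) = -cos(s/2)/2, so f(s)^2 = cos(s/2)^2/4. Integrate:
  int_0^t (cos(s/2)^2/4) ds = t/8 + sin(t)/8.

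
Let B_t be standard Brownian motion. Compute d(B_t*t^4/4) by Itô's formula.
d(B_t*t^4/4) = (B_t*t^3) dt + (t^4/4) dB_t

Itô's formula for f(t, x): d f(t, B_t) = (f_t + (1/2) f_xx) dt + f_x dB_t. Compute partials of f(t, x) = t^4*x/4:
  f_t(t,x)  = t^3*x
  f_x(t,x)  = t^4/4
  f_xx(t,x) = 0
Assemble drift = f_t + (1/2) f_xx = t^3*x and diffusion = f_x = t^4/4. Substituting x = B_t:
  d(B_t*t^4/4) = (B_t*t^3) dt + (t^4/4) dB_t.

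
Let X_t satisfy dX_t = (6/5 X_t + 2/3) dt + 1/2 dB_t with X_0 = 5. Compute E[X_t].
E[X_t] = 50*exp(6*t/5)/9 - 5/9

Taking expectations and using E[dB_t] = 0, the mean m(t) = E[X_t] satisfies the ODE m'(t) = a m(t) + b with m(0) = x_0. With a = 6/5, b = 2/3, x_0 = 5, the solution is
  m(t) = x_0 * exp(a t) + (b/a) * (exp(a t) - 1)
       = 5 * exp((6/5) t) + ((2/3)/(6/5)) * (exp((6/5) t) - 1)
       = 50*exp(6*t/5)/9 - 5/9.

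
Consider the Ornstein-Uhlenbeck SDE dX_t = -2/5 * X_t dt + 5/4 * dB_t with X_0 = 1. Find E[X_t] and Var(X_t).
E[X_t] = exp(-2*t/5); Var(X_t) = 125/64 - 125*exp(-4*t/5)/64

The OU SDE dX = -theta X dt + sigma dB admits the integrating factor exp(theta t): d(exp(theta t) X_t) = sigma exp(theta t) dB_t. Integrating from 0 to t:
  X_t = x_0 * exp(-theta t) + sigma * int_0^t exp(-theta (t-s)) dB_s.
The Itô integral has mean 0 and (by the Itô isometry) variance sigma^2 * int_0^t exp(-2 theta (t - s)) ds = sigma^2 * (1 - exp(-2 theta t)) / (2 theta).
With theta = 2/5, sigma = 5/4, x_0 = 1:
  E[X_t] = 1 * exp(-2/5 t) = exp(-2*t/5)
  Var(X_t) = (5/4)^2 * (1 - exp(-2*2/5 t)) / (2 * 2/5) = 125/64 - 125*exp(-4*t/5)/64.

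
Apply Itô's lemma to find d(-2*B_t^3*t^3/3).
d(-2*B_t^3*t^3/3) = (2*B_t*t^2*(-B_t^2 - t)) dt + (-2*B_t^2*t^3) dB_t

Itô's formula for f(t, x): d f(t, B_t) = (f_t + (1/2) f_xx) dt + f_x dB_t. Compute partials of f(t, x) = -2*t^3*x^3/3:
  f_t(t,x)  = -2*t^2*x^3
  f_x(t,x)  = -2*t^3*x^2
  f_xx(t,x) = -4*t^3*x
Assemble drift = f_t + (1/2) f_xx = 2*t^2*x*(-t - x^2) and diffusion = f_x = -2*t^3*x^2. Substituting x = B_t:
  d(-2*B_t^3*t^3/3) = (2*B_t*t^2*(-B_t^2 - t)) dt + (-2*B_t^2*t^3) dB_t.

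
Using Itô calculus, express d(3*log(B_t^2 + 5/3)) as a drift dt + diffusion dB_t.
d(3*log(B_t^2 + 5/3)) = (9*(5 - 3*B_t^2)/(3*B_t^2 + 5)^2) dt + (18*B_t/(3*B_t^2 + 5)) dB_t

Itô's formula for f(B_t) gives d f(B_t) = f'(B_t) dB_t + (1/2) f''(B_t) dt. Compute derivatives of f(x) = 3*log(x^2 + 5/3):
  f'(x)  = 18*x/(3*x^2 + 5)
  f''(x) = 18*(5 - 3*x^2)/(3*x^2 + 5)^2
Substitute x = B_t and multiply the f'' term by 1/2:
  drift     = (1/2) * (18*(5 - 3*x^2)/(3*x^2 + 5)^2) evaluated at B_t = 9*(5 - 3*B_t^2)/(3*B_t^2 + 5)^2
  diffusion = (18*x/(3*x^2 + 5)) evaluated at B_t = 18*B_t/(3*B_t^2 + 5)
Therefore d(3*log(B_t^2 + 5/3)) = (9*(5 - 3*B_t^2)/(3*B_t^2 + 5)^2) dt + (18*B_t/(3*B_t^2 + 5)) dB_t.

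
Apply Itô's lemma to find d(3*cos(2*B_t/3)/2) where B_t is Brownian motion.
d(3*cos(2*B_t/3)/2) = (-cos(2*B_t/3)/3) dt + (-sin(2*B_t/3)) dB_t

Itô's formula for f(B_t) gives d f(B_t) = f'(B_t) dB_t + (1/2) f''(B_t) dt. Compute derivatives of f(x) = 3*cos(2*x/3)/2:
  f'(x)  = -sin(2*x/3)
  f''(x) = -2*cos(2*x/3)/3
Substitute x = B_t and multiply the f'' term by 1/2:
  drift     = (1/2) * (-2*cos(2*x/3)/3) evaluated at B_t = -cos(2*B_t/3)/3
  diffusion = (-sin(2*x/3)) evaluated at B_t = -sin(2*B_t/3)
Therefore d(3*cos(2*B_t/3)/2) = (-cos(2*B_t/3)/3) dt + (-sin(2*B_t/3)) dB_t.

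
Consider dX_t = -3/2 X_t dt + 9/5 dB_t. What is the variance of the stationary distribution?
lim Var(X_t) = 27/25

The OU SDE dX = -theta X dt + sigma dB admits the integrating factor exp(theta t): d(exp(theta t) X_t) = sigma exp(theta t) dB_t. Integrating from 0 to t gives X_t = x_0 * exp(-theta t) + sigma * int_0^t exp(-theta (t-s)) dB_s for any initial x_0. The Itô integral has variance (by the Itô isometry) sigma^2 * int_0^t exp(-2 theta (t - s)) ds = sigma^2 * (1 - exp(-2 theta t)) / (2 theta), independent of x_0.
With theta = 3/2, sigma = 9/5:
  Var(X_t) = (9/5)^2 * (1 - exp(-2*3/2 t)) / (2 * 3/2) = 27/25 - 27*exp(-3*t)/25.
As t -> infinity, exp(-2*3/2 t) -> 0, so the stationary variance is sigma^2 / (2 theta) = 27/25.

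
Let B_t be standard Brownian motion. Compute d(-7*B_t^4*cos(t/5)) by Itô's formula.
d(-7*B_t^4*cos(t/5)) = (7*B_t^2*(B_t^2*sin(t/5) - 30*cos(t/5))/5) dt + (-28*B_t^3*cos(t/5)) dB_t

Itô's formula for f(t, x): d f(t, B_t) = (f_t + (1/2) f_xx) dt + f_x dB_t. Compute partials of f(t, x) = -7*x^4*cos(t/5):
  f_t(t,x)  = 7*x^4*sin(t/5)/5
  f_x(t,x)  = -28*x^3*cos(t/5)
  f_xx(t,x) = -84*x^2*cos(t/5)
Assemble drift = f_t + (1/2) f_xx = 7*x^2*(x^2*sin(t/5) - 30*cos(t/5))/5 and diffusion = f_x = -28*x^3*cos(t/5). Substituting x = B_t:
  d(-7*B_t^4*cos(t/5)) = (7*B_t^2*(B_t^2*sin(t/5) - 30*cos(t/5))/5) dt + (-28*B_t^3*cos(t/5)) dB_t.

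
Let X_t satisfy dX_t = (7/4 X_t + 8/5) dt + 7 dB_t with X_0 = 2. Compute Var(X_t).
Var(X_t) = 14*exp(7*t/2) - 14

The variance V(t) = Var(X_t) satisfies V'(t) = 2 a V(t) + c^2 with V(0) = 0 (drift coefficient is linear in X, diffusion is constant). With a = 7/4, c = 7, the solution is
  V(t) = (c^2 / (2 a)) * (exp(2 a t) - 1)
       = (7^2 / (2*(7/4))) * (exp((7/2) t) - 1)
       = 14*exp(7*t/2) - 14.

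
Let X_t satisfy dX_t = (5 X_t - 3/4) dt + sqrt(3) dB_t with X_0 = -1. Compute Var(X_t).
Var(X_t) = 3*exp(10*t)/10 - 3/10

The variance V(t) = Var(X_t) satisfies V'(t) = 2 a V(t) + c^2 with V(0) = 0 (drift coefficient is linear in X, diffusion is constant). With a = 5, c = sqrt(3), the solution is
  V(t) = (c^2 / (2 a)) * (exp(2 a t) - 1)
       = (sqrt(3)^2 / (2*5)) * (exp(10 t) - 1)
       = 3*exp(10*t)/10 - 3/10.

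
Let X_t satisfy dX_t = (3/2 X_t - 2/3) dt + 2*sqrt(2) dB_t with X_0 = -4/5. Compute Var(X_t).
Var(X_t) = 8*exp(3*t)/3 - 8/3

The variance V(t) = Var(X_t) satisfies V'(t) = 2 a V(t) + c^2 with V(0) = 0 (drift coefficient is linear in X, diffusion is constant). With a = 3/2, c = 2*sqrt(2), the solution is
  V(t) = (c^2 / (2 a)) * (exp(2 a t) - 1)
       = ((2*sqrt(2))^2 / (2*(3/2))) * (exp(3 t) - 1)
       = 8*exp(3*t)/3 - 8/3.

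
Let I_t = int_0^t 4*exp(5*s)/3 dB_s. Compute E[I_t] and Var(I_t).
E[I_t] = 0; Var(I_t) = 8*exp(10*t)/45 - 8/45

The Itô integral of a deterministic integrand f(s) has mean 0 because each increment f(s) * (B_{s+ds} - B_s) has mean 0. By the Itô isometry:
  Var( int_0^t f(s) dB_s ) = E[ (int_0^t f(s) dB_s)^2 ] = int_0^t f(s)^2 ds.
Here f(s) = 4*exp(5*s)/3, so f(s)^2 = 16*exp(10*s)/9. Integrate:
  int_0^t (16*exp(10*s)/9) ds = 8*exp(10*t)/45 - 8/45.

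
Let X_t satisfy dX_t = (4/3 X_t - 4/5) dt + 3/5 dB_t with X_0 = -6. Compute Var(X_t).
Var(X_t) = 27*exp(8*t/3)/200 - 27/200

The variance V(t) = Var(X_t) satisfies V'(t) = 2 a V(t) + c^2 with V(0) = 0 (drift coefficient is linear in X, diffusion is constant). With a = 4/3, c = 3/5, the solution is
  V(t) = (c^2 / (2 a)) * (exp(2 a t) - 1)
       = ((3/5)^2 / (2*(4/3))) * (exp((8/3) t) - 1)
       = 27*exp(8*t/3)/200 - 27/200.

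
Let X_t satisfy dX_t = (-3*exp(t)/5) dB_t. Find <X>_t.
<X>_t = 9*exp(2*t)/50 - 9/50

For an Itô process dX_t = a(t) dt + b(t) dB_t, the quadratic variation is <X>_t = int_0^t b(s)^2 ds (the drift term does not contribute). Here b(s) = -3*exp(s)/5, so
  b(s)^2 = 9*exp(2*s)/25.
Integrating from 0 to t:
  <X>_t = int_0^t (9*exp(2*s)/25) ds = 9*exp(2*t)/50 - 9/50.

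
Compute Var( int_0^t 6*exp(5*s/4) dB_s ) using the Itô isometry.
Var = 72*exp(5*t/2)/5 - 72/5

The Itô integral of a deterministic integrand f(s) has mean 0 because each increment f(s) * (B_{s+ds} - B_s) has mean 0. By the Itô isometry:
  Var( int_0^t f(s) dB_s ) = E[ (int_0^t f(s) dB_s)^2 ] = int_0^t f(s)^2 ds.
Here f(s) = 6*exp(5*s/4), so f(s)^2 = 36*exp(5*s/2). Integrate:
  int_0^t (36*exp(5*s/2)) ds = 72*exp(5*t/2)/5 - 72/5.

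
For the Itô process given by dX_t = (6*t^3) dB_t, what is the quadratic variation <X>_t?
<X>_t = 36*t^7/7

For an Itô process dX_t = a(t) dt + b(t) dB_t, the quadratic variation is <X>_t = int_0^t b(s)^2 ds (the drift term does not contribute). Here b(s) = 6*s^3, so
  b(s)^2 = 36*s^6.
Integrating from 0 to t:
  <X>_t = int_0^t (36*s^6) ds = 36*t^7/7.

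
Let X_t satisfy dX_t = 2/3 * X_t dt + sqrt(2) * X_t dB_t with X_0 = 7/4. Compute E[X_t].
E[X_t] = 7*exp(2*t/3)/4

For GBM dX = mu X dt + sigma X dB with X_0 = x_0, apply Itô to Y = log X: dY = (mu - sigma^2/2) dt + sigma dB, so Y_t = log(x_0) + (mu - sigma^2/2) t + sigma B_t and hence X_t = x_0 * exp((mu - sigma^2/2) t + sigma B_t).
With mu = 2/3, sigma = sqrt(2), x_0 = 7/4, this gives:
  X_t = 7/4 * exp((-1/3) * t + (sqrt(2)) * B_t).
Since sigma*B_t ~ Normal(0, sigma^2 t), E[exp(sigma*B_t)] = exp(sigma^2 t / 2); so E[X_t] = x_0 * exp((mu - sigma^2/2) t) * exp(sigma^2 t / 2) = x_0 * exp(mu t) = 7*exp(2*t/3)/4.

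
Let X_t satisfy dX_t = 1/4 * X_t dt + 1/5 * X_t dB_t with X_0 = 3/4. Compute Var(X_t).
Var(X_t) = 9*(exp(t/25) - 1)*exp(t/2)/16

For GBM dX = mu X dt + sigma X dB with X_0 = x_0, apply Itô to Y = log X: dY = (mu - sigma^2/2) dt + sigma dB, so Y_t = log(x_0) + (mu - sigma^2/2) t + sigma B_t and hence X_t = x_0 * exp((mu - sigma^2/2) t + sigma B_t).
With mu = 1/4, sigma = 1/5, x_0 = 3/4, this gives:
  X_t = 3/4 * exp((23/100) * t + (1/5) * B_t).
Since sigma*B_t ~ Normal(0, sigma^2 t), E[exp(sigma*B_t)] = exp(sigma^2 t / 2); so E[X_t] = x_0 * exp((mu - sigma^2/2) t) * exp(sigma^2 t / 2) = x_0 * exp(mu t) = 3*exp(t/4)/4.
Var(X_t) = E[X_t^2] - (E[X_t])^2 = x_0^2 * exp(2 mu t) * (exp(sigma^2 t) - 1) = 9*(exp(t/25) - 1)*exp(t/2)/16.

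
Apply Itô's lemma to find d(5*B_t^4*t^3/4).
d(5*B_t^4*t^3/4) = (15*B_t^2*t^2*(B_t^2 + 2*t)/4) dt + (5*B_t^3*t^3) dB_t

Itô's formula for f(t, x): d f(t, B_t) = (f_t + (1/2) f_xx) dt + f_x dB_t. Compute partials of f(t, x) = 5*t^3*x^4/4:
  f_t(t,x)  = 15*t^2*x^4/4
  f_x(t,x)  = 5*t^3*x^3
  f_xx(t,x) = 15*t^3*x^2
Assemble drift = f_t + (1/2) f_xx = 15*t^2*x^2*(2*t + x^2)/4 and diffusion = f_x = 5*t^3*x^3. Substituting x = B_t:
  d(5*B_t^4*t^3/4) = (15*B_t^2*t^2*(B_t^2 + 2*t)/4) dt + (5*B_t^3*t^3) dB_t.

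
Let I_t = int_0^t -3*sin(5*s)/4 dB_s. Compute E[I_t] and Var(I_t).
E[I_t] = 0; Var(I_t) = 9*t/32 - 9*sin(10*t)/320

The Itô integral of a deterministic integrand f(s) has mean 0 because each increment f(s) * (B_{s+ds} - B_s) has mean 0. By the Itô isometry:
  Var( int_0^t f(s) dB_s ) = E[ (int_0^t f(s) dB_s)^2 ] = int_0^t f(s)^2 ds.
Here f(s) = -3*sin(5*s)/4, so f(s)^2 = 9*sin(5*s)^2/16. Integrate:
  int_0^t (9*sin(5*s)^2/16) ds = 9*t/32 - 9*sin(10*t)/320.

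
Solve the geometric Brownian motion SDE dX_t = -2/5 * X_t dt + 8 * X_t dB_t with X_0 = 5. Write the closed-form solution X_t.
X_t = 5 * exp((-162/5) * t + (8) * B_t)

For GBM dX = mu X dt + sigma X dB with X_0 = x_0, apply Itô to Y = log X: dY = (mu - sigma^2/2) dt + sigma dB, so Y_t = log(x_0) + (mu - sigma^2/2) t + sigma B_t and hence X_t = x_0 * exp((mu - sigma^2/2) t + sigma B_t).
With mu = -2/5, sigma = 8, x_0 = 5, this gives:
  X_t = 5 * exp((-162/5) * t + (8) * B_t).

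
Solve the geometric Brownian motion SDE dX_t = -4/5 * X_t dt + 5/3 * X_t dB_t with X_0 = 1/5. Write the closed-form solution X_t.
X_t = 1/5 * exp((-197/90) * t + (5/3) * B_t)

For GBM dX = mu X dt + sigma X dB with X_0 = x_0, apply Itô to Y = log X: dY = (mu - sigma^2/2) dt + sigma dB, so Y_t = log(x_0) + (mu - sigma^2/2) t + sigma B_t and hence X_t = x_0 * exp((mu - sigma^2/2) t + sigma B_t).
With mu = -4/5, sigma = 5/3, x_0 = 1/5, this gives:
  X_t = 1/5 * exp((-197/90) * t + (5/3) * B_t).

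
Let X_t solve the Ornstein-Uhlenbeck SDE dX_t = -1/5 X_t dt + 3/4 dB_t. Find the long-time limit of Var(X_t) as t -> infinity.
lim Var(X_t) = 45/32

The OU SDE dX = -theta X dt + sigma dB admits the integrating factor exp(theta t): d(exp(theta t) X_t) = sigma exp(theta t) dB_t. Integrating from 0 to t gives X_t = x_0 * exp(-theta t) + sigma * int_0^t exp(-theta (t-s)) dB_s for any initial x_0. The Itô integral has variance (by the Itô isometry) sigma^2 * int_0^t exp(-2 theta (t - s)) ds = sigma^2 * (1 - exp(-2 theta t)) / (2 theta), independent of x_0.
With theta = 1/5, sigma = 3/4:
  Var(X_t) = (3/4)^2 * (1 - exp(-2*1/5 t)) / (2 * 1/5) = 45/32 - 45*exp(-2*t/5)/32.
As t -> infinity, exp(-2*1/5 t) -> 0, so the stationary variance is sigma^2 / (2 theta) = 45/32.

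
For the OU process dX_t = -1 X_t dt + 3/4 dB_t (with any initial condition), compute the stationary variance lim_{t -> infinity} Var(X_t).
lim Var(X_t) = 9/32

The OU SDE dX = -theta X dt + sigma dB admits the integrating factor exp(theta t): d(exp(theta t) X_t) = sigma exp(theta t) dB_t. Integrating from 0 to t gives X_t = x_0 * exp(-theta t) + sigma * int_0^t exp(-theta (t-s)) dB_s for any initial x_0. The Itô integral has variance (by the Itô isometry) sigma^2 * int_0^t exp(-2 theta (t - s)) ds = sigma^2 * (1 - exp(-2 theta t)) / (2 theta), independent of x_0.
With theta = 1, sigma = 3/4:
  Var(X_t) = (3/4)^2 * (1 - exp(-2*1 t)) / (2 * 1) = 9/32 - 9*exp(-2*t)/32.
As t -> infinity, exp(-2*1 t) -> 0, so the stationary variance is sigma^2 / (2 theta) = 9/32.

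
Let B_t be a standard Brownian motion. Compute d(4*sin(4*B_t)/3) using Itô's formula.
d(4*sin(4*B_t)/3) = (-32*sin(4*B_t)/3) dt + (16*cos(4*B_t)/3) dB_t

Itô's formula for f(B_t) gives d f(B_t) = f'(B_t) dB_t + (1/2) f''(B_t) dt. Compute derivatives of f(x) = 4*sin(4*x)/3:
  f'(x)  = 16*cos(4*x)/3
  f''(x) = -64*sin(4*x)/3
Substitute x = B_t and multiply the f'' term by 1/2:
  drift     = (1/2) * (-64*sin(4*x)/3) evaluated at B_t = -32*sin(4*B_t)/3
  diffusion = (16*cos(4*x)/3) evaluated at B_t = 16*cos(4*B_t)/3
Therefore d(4*sin(4*B_t)/3) = (-32*sin(4*B_t)/3) dt + (16*cos(4*B_t)/3) dB_t.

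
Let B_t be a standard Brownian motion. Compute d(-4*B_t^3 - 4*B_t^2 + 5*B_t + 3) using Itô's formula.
d(-4*B_t^3 - 4*B_t^2 + 5*B_t + 3) = (-12*B_t - 4) dt + (-12*B_t^2 - 8*B_t + 5) dB_t

Itô's formula for f(B_t) gives d f(B_t) = f'(B_t) dB_t + (1/2) f''(B_t) dt. Compute derivatives of f(x) = -4*x^3 - 4*x^2 + 5*x + 3:
  f'(x)  = -12*x^2 - 8*x + 5
  f''(x) = -24*x - 8
Substitute x = B_t and multiply the f'' term by 1/2:
  drift     = (1/2) * (-24*x - 8) evaluated at B_t = -12*B_t - 4
  diffusion = (-12*x^2 - 8*x + 5) evaluated at B_t = -12*B_t^2 - 8*B_t + 5
Therefore d(-4*B_t^3 - 4*B_t^2 + 5*B_t + 3) = (-12*B_t - 4) dt + (-12*B_t^2 - 8*B_t + 5) dB_t.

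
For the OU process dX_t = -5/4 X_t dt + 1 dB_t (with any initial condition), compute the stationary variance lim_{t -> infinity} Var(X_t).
lim Var(X_t) = 2/5

The OU SDE dX = -theta X dt + sigma dB admits the integrating factor exp(theta t): d(exp(theta t) X_t) = sigma exp(theta t) dB_t. Integrating from 0 to t gives X_t = x_0 * exp(-theta t) + sigma * int_0^t exp(-theta (t-s)) dB_s for any initial x_0. The Itô integral has variance (by the Itô isometry) sigma^2 * int_0^t exp(-2 theta (t - s)) ds = sigma^2 * (1 - exp(-2 theta t)) / (2 theta), independent of x_0.
With theta = 5/4, sigma = 1:
  Var(X_t) = (1)^2 * (1 - exp(-2*5/4 t)) / (2 * 5/4) = 2/5 - 2*exp(-5*t/2)/5.
As t -> infinity, exp(-2*5/4 t) -> 0, so the stationary variance is sigma^2 / (2 theta) = 2/5.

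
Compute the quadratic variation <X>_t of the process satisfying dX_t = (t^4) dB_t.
<X>_t = t^9/9

For an Itô process dX_t = a(t) dt + b(t) dB_t, the quadratic variation is <X>_t = int_0^t b(s)^2 ds (the drift term does not contribute). Here b(s) = s^4, so
  b(s)^2 = s^8.
Integrating from 0 to t:
  <X>_t = int_0^t (s^8) ds = t^9/9.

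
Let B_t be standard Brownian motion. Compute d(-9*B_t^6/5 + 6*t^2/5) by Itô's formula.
d(-9*B_t^6/5 + 6*t^2/5) = (-27*B_t^4 + 12*t/5) dt + (-54*B_t^5/5) dB_t

Itô's formula for f(t, x): d f(t, B_t) = (f_t + (1/2) f_xx) dt + f_x dB_t. Compute partials of f(t, x) = 6*t^2/5 - 9*x^6/5:
  f_t(t,x)  = 12*t/5
  f_x(t,x)  = -54*x^5/5
  f_xx(t,x) = -54*x^4
Assemble drift = f_t + (1/2) f_xx = 12*t/5 - 27*x^4 and diffusion = f_x = -54*x^5/5. Substituting x = B_t:
  d(-9*B_t^6/5 + 6*t^2/5) = (-27*B_t^4 + 12*t/5) dt + (-54*B_t^5/5) dB_t.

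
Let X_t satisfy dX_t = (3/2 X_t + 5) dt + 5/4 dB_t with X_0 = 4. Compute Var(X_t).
Var(X_t) = 25*exp(3*t)/48 - 25/48

The variance V(t) = Var(X_t) satisfies V'(t) = 2 a V(t) + c^2 with V(0) = 0 (drift coefficient is linear in X, diffusion is constant). With a = 3/2, c = 5/4, the solution is
  V(t) = (c^2 / (2 a)) * (exp(2 a t) - 1)
       = ((5/4)^2 / (2*(3/2))) * (exp(3 t) - 1)
       = 25*exp(3*t)/48 - 25/48.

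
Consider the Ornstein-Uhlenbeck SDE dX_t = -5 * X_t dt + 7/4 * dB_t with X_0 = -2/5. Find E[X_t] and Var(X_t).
E[X_t] = -2*exp(-5*t)/5; Var(X_t) = 49/160 - 49*exp(-10*t)/160

The OU SDE dX = -theta X dt + sigma dB admits the integrating factor exp(theta t): d(exp(theta t) X_t) = sigma exp(theta t) dB_t. Integrating from 0 to t:
  X_t = x_0 * exp(-theta t) + sigma * int_0^t exp(-theta (t-s)) dB_s.
The Itô integral has mean 0 and (by the Itô isometry) variance sigma^2 * int_0^t exp(-2 theta (t - s)) ds = sigma^2 * (1 - exp(-2 theta t)) / (2 theta).
With theta = 5, sigma = 7/4, x_0 = -2/5:
  E[X_t] = -2/5 * exp(-5 t) = -2*exp(-5*t)/5
  Var(X_t) = (7/4)^2 * (1 - exp(-2*5 t)) / (2 * 5) = 49/160 - 49*exp(-10*t)/160.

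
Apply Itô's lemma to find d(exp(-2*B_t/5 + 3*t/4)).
d(exp(-2*B_t/5 + 3*t/4)) = (83*exp(-2*B_t/5 + 3*t/4)/100) dt + (-2*exp(-2*B_t/5 + 3*t/4)/5) dB_t

Itô's formula for f(t, x): d f(t, B_t) = (f_t + (1/2) f_xx) dt + f_x dB_t. Compute partials of f(t, x) = exp(3*t/4 - 2*x/5):
  f_t(t,x)  = 3*exp(3*t/4 - 2*x/5)/4
  f_x(t,x)  = -2*exp(3*t/4 - 2*x/5)/5
  f_xx(t,x) = 4*exp(3*t/4 - 2*x/5)/25
Assemble drift = f_t + (1/2) f_xx = 83*exp(3*t/4 - 2*x/5)/100 and diffusion = f_x = -2*exp(3*t/4 - 2*x/5)/5. Substituting x = B_t:
  d(exp(-2*B_t/5 + 3*t/4)) = (83*exp(-2*B_t/5 + 3*t/4)/100) dt + (-2*exp(-2*B_t/5 + 3*t/4)/5) dB_t.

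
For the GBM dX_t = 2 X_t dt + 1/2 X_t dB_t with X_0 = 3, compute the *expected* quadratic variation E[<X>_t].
E[<X>_t] = 9*exp(17*t/4)/17 - 9/17

<X>_t = int_0^t ((1/2) * X_s)^2 ds. Taking expectation inside the integral: E[<X>_t] = (1/2)^2 * int_0^t E[X_s^2] ds. For GBM, E[X_s^2] = x_0^2 * exp((2 mu + sigma^2) s). Integrating:
  E[<X>_t] = (1/2)^2 * 3^2 * (exp((2*2 + (1/2)^2) t) - 1) / (2*2 + (1/2)^2)
           = (1/2)^2 * 3^2 * (exp((17/4) t) - 1) / (17/4) = 9*exp(17*t/4)/17 - 9/17.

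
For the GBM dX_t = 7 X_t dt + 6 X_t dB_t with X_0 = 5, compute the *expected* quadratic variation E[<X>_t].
E[<X>_t] = 18*exp(50*t) - 18

<X>_t = int_0^t (6 * X_s)^2 ds. Taking expectation inside the integral: E[<X>_t] = 6^2 * int_0^t E[X_s^2] ds. For GBM, E[X_s^2] = x_0^2 * exp((2 mu + sigma^2) s). Integrating:
  E[<X>_t] = 6^2 * 5^2 * (exp((2*7 + 6^2) t) - 1) / (2*7 + 6^2)
           = 6^2 * 5^2 * (exp(50 t) - 1) / 50 = 18*exp(50*t) - 18.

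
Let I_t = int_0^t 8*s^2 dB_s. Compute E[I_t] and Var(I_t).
E[I_t] = 0; Var(I_t) = 64*t^5/5

The Itô integral of a deterministic integrand f(s) has mean 0 because each increment f(s) * (B_{s+ds} - B_s) has mean 0. By the Itô isometry:
  Var( int_0^t f(s) dB_s ) = E[ (int_0^t f(s) dB_s)^2 ] = int_0^t f(s)^2 ds.
Here f(s) = 8*s^2, so f(s)^2 = 64*s^4. Integrate:
  int_0^t (64*s^4) ds = 64*t^5/5.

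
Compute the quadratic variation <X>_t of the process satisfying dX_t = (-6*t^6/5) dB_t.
<X>_t = 36*t^13/325

For an Itô process dX_t = a(t) dt + b(t) dB_t, the quadratic variation is <X>_t = int_0^t b(s)^2 ds (the drift term does not contribute). Here b(s) = -6*s^6/5, so
  b(s)^2 = 36*s^12/25.
Integrating from 0 to t:
  <X>_t = int_0^t (36*s^12/25) ds = 36*t^13/325.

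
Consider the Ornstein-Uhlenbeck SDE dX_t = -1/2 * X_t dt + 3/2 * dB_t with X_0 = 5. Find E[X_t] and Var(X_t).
E[X_t] = 5*exp(-t/2); Var(X_t) = 9/4 - 9*exp(-t)/4

The OU SDE dX = -theta X dt + sigma dB admits the integrating factor exp(theta t): d(exp(theta t) X_t) = sigma exp(theta t) dB_t. Integrating from 0 to t:
  X_t = x_0 * exp(-theta t) + sigma * int_0^t exp(-theta (t-s)) dB_s.
The Itô integral has mean 0 and (by the Itô isometry) variance sigma^2 * int_0^t exp(-2 theta (t - s)) ds = sigma^2 * (1 - exp(-2 theta t)) / (2 theta).
With theta = 1/2, sigma = 3/2, x_0 = 5:
  E[X_t] = 5 * exp(-1/2 t) = 5*exp(-t/2)
  Var(X_t) = (3/2)^2 * (1 - exp(-2*1/2 t)) / (2 * 1/2) = 9/4 - 9*exp(-t)/4.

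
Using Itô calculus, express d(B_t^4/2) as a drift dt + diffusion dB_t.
d(B_t^4/2) = (3*B_t^2) dt + (2*B_t^3) dB_t

Itô's formula for f(B_t) gives d f(B_t) = f'(B_t) dB_t + (1/2) f''(B_t) dt. Compute derivatives of f(x) = x^4/2:
  f'(x)  = 2*x^3
  f''(x) = 6*x^2
Substitute x = B_t and multiply the f'' term by 1/2:
  drift     = (1/2) * (6*x^2) evaluated at B_t = 3*B_t^2
  diffusion = (2*x^3) evaluated at B_t = 2*B_t^3
Therefore d(B_t^4/2) = (3*B_t^2) dt + (2*B_t^3) dB_t.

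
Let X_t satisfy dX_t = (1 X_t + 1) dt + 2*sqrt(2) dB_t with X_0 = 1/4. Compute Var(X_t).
Var(X_t) = 4*exp(2*t) - 4

The variance V(t) = Var(X_t) satisfies V'(t) = 2 a V(t) + c^2 with V(0) = 0 (drift coefficient is linear in X, diffusion is constant). With a = 1, c = 2*sqrt(2), the solution is
  V(t) = (c^2 / (2 a)) * (exp(2 a t) - 1)
       = ((2*sqrt(2))^2 / (2*1)) * (exp(2 t) - 1)
       = 4*exp(2*t) - 4.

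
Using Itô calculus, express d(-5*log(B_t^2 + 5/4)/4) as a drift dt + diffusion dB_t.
d(-5*log(B_t^2 + 5/4)/4) = (5*(4*B_t^2 - 5)/(4*B_t^2 + 5)^2) dt + (-10*B_t/(4*B_t^2 + 5)) dB_t

Itô's formula for f(B_t) gives d f(B_t) = f'(B_t) dB_t + (1/2) f''(B_t) dt. Compute derivatives of f(x) = -5*log(x^2 + 5/4)/4:
  f'(x)  = -10*x/(4*x^2 + 5)
  f''(x) = 10*(4*x^2 - 5)/(4*x^2 + 5)^2
Substitute x = B_t and multiply the f'' term by 1/2:
  drift     = (1/2) * (10*(4*x^2 - 5)/(4*x^2 + 5)^2) evaluated at B_t = 5*(4*B_t^2 - 5)/(4*B_t^2 + 5)^2
  diffusion = (-10*x/(4*x^2 + 5)) evaluated at B_t = -10*B_t/(4*B_t^2 + 5)
Therefore d(-5*log(B_t^2 + 5/4)/4) = (5*(4*B_t^2 - 5)/(4*B_t^2 + 5)^2) dt + (-10*B_t/(4*B_t^2 + 5)) dB_t.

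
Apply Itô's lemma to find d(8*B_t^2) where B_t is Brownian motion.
d(8*B_t^2) = (8) dt + (16*B_t) dB_t

Itô's formula for f(B_t) gives d f(B_t) = f'(B_t) dB_t + (1/2) f''(B_t) dt. Compute derivatives of f(x) = 8*x^2:
  f'(x)  = 16*x
  f''(x) = 16
Substitute x = B_t and multiply the f'' term by 1/2:
  drift     = (1/2) * (16) evaluated at B_t = 8
  diffusion = (16*x) evaluated at B_t = 16*B_t
Therefore d(8*B_t^2) = (8) dt + (16*B_t) dB_t.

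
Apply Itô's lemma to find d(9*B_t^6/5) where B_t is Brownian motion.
d(9*B_t^6/5) = (27*B_t^4) dt + (54*B_t^5/5) dB_t

Itô's formula for f(B_t) gives d f(B_t) = f'(B_t) dB_t + (1/2) f''(B_t) dt. Compute derivatives of f(x) = 9*x^6/5:
  f'(x)  = 54*x^5/5
  f''(x) = 54*x^4
Substitute x = B_t and multiply the f'' term by 1/2:
  drift     = (1/2) * (54*x^4) evaluated at B_t = 27*B_t^4
  diffusion = (54*x^5/5) evaluated at B_t = 54*B_t^5/5
Therefore d(9*B_t^6/5) = (27*B_t^4) dt + (54*B_t^5/5) dB_t.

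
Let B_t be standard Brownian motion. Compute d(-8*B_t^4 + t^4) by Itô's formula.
d(-8*B_t^4 + t^4) = (-48*B_t^2 + 4*t^3) dt + (-32*B_t^3) dB_t

Itô's formula for f(t, x): d f(t, B_t) = (f_t + (1/2) f_xx) dt + f_x dB_t. Compute partials of f(t, x) = t^4 - 8*x^4:
  f_t(t,x)  = 4*t^3
  f_x(t,x)  = -32*x^3
  f_xx(t,x) = -96*x^2
Assemble drift = f_t + (1/2) f_xx = 4*t^3 - 48*x^2 and diffusion = f_x = -32*x^3. Substituting x = B_t:
  d(-8*B_t^4 + t^4) = (-48*B_t^2 + 4*t^3) dt + (-32*B_t^3) dB_t.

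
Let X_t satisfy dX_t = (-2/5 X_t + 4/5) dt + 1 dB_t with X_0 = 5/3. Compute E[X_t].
E[X_t] = 2 - exp(-2*t/5)/3

Taking expectations and using E[dB_t] = 0, the mean m(t) = E[X_t] satisfies the ODE m'(t) = a m(t) + b with m(0) = x_0. With a = -2/5, b = 4/5, x_0 = 5/3, the solution is
  m(t) = x_0 * exp(a t) + (b/a) * (exp(a t) - 1)
       = (5/3) * exp((-2/5) t) + ((4/5)/(-2/5)) * (exp((-2/5) t) - 1)
       = 2 - exp(-2*t/5)/3.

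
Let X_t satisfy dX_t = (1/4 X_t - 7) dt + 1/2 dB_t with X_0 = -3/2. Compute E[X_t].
E[X_t] = 28 - 59*exp(t/4)/2

Taking expectations and using E[dB_t] = 0, the mean m(t) = E[X_t] satisfies the ODE m'(t) = a m(t) + b with m(0) = x_0. With a = 1/4, b = -7, x_0 = -3/2, the solution is
  m(t) = x_0 * exp(a t) + (b/a) * (exp(a t) - 1)
       = (-3/2) * exp((1/4) t) + ((-7)/(1/4)) * (exp((1/4) t) - 1)
       = 28 - 59*exp(t/4)/2.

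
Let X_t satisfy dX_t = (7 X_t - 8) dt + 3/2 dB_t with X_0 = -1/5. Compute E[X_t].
E[X_t] = 8/7 - 47*exp(7*t)/35

Taking expectations and using E[dB_t] = 0, the mean m(t) = E[X_t] satisfies the ODE m'(t) = a m(t) + b with m(0) = x_0. With a = 7, b = -8, x_0 = -1/5, the solution is
  m(t) = x_0 * exp(a t) + (b/a) * (exp(a t) - 1)
       = (-1/5) * exp(7 t) + ((-8)/7) * (exp(7 t) - 1)
       = 8/7 - 47*exp(7*t)/35.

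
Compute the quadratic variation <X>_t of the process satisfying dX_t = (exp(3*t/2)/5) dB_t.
<X>_t = exp(3*t)/75 - 1/75

For an Itô process dX_t = a(t) dt + b(t) dB_t, the quadratic variation is <X>_t = int_0^t b(s)^2 ds (the drift term does not contribute). Here b(s) = exp(3*s/2)/5, so
  b(s)^2 = exp(3*s)/25.
Integrating from 0 to t:
  <X>_t = int_0^t (exp(3*s)/25) ds = exp(3*t)/75 - 1/75.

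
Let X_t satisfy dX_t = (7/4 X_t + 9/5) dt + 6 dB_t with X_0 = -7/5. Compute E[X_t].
E[X_t] = -13*exp(7*t/4)/35 - 36/35

Taking expectations and using E[dB_t] = 0, the mean m(t) = E[X_t] satisfies the ODE m'(t) = a m(t) + b with m(0) = x_0. With a = 7/4, b = 9/5, x_0 = -7/5, the solution is
  m(t) = x_0 * exp(a t) + (b/a) * (exp(a t) - 1)
       = (-7/5) * exp((7/4) t) + ((9/5)/(7/4)) * (exp((7/4) t) - 1)
       = -13*exp(7*t/4)/35 - 36/35.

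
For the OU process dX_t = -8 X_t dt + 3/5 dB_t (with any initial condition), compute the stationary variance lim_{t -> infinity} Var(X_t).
lim Var(X_t) = 9/400

The OU SDE dX = -theta X dt + sigma dB admits the integrating factor exp(theta t): d(exp(theta t) X_t) = sigma exp(theta t) dB_t. Integrating from 0 to t gives X_t = x_0 * exp(-theta t) + sigma * int_0^t exp(-theta (t-s)) dB_s for any initial x_0. The Itô integral has variance (by the Itô isometry) sigma^2 * int_0^t exp(-2 theta (t - s)) ds = sigma^2 * (1 - exp(-2 theta t)) / (2 theta), independent of x_0.
With theta = 8, sigma = 3/5:
  Var(X_t) = (3/5)^2 * (1 - exp(-2*8 t)) / (2 * 8) = 9/400 - 9*exp(-16*t)/400.
As t -> infinity, exp(-2*8 t) -> 0, so the stationary variance is sigma^2 / (2 theta) = 9/400.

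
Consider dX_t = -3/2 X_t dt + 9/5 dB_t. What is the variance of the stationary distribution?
lim Var(X_t) = 27/25

The OU SDE dX = -theta X dt + sigma dB admits the integrating factor exp(theta t): d(exp(theta t) X_t) = sigma exp(theta t) dB_t. Integrating from 0 to t gives X_t = x_0 * exp(-theta t) + sigma * int_0^t exp(-theta (t-s)) dB_s for any initial x_0. The Itô integral has variance (by the Itô isometry) sigma^2 * int_0^t exp(-2 theta (t - s)) ds = sigma^2 * (1 - exp(-2 theta t)) / (2 theta), independent of x_0.
With theta = 3/2, sigma = 9/5:
  Var(X_t) = (9/5)^2 * (1 - exp(-2*3/2 t)) / (2 * 3/2) = 27/25 - 27*exp(-3*t)/25.
As t -> infinity, exp(-2*3/2 t) -> 0, so the stationary variance is sigma^2 / (2 theta) = 27/25.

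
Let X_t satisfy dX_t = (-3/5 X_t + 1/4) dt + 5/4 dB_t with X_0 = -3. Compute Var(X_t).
Var(X_t) = 125/96 - 125*exp(-6*t/5)/96

The variance V(t) = Var(X_t) satisfies V'(t) = 2 a V(t) + c^2 with V(0) = 0 (drift coefficient is linear in X, diffusion is constant). With a = -3/5, c = 5/4, the solution is
  V(t) = (c^2 / (2 a)) * (exp(2 a t) - 1)
       = ((5/4)^2 / (2*(-3/5))) * (exp((-6/5) t) - 1)
       = 125/96 - 125*exp(-6*t/5)/96.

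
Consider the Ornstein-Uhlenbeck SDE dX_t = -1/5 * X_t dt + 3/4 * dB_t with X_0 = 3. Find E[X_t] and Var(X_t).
E[X_t] = 3*exp(-t/5); Var(X_t) = 45/32 - 45*exp(-2*t/5)/32

The OU SDE dX = -theta X dt + sigma dB admits the integrating factor exp(theta t): d(exp(theta t) X_t) = sigma exp(theta t) dB_t. Integrating from 0 to t:
  X_t = x_0 * exp(-theta t) + sigma * int_0^t exp(-theta (t-s)) dB_s.
The Itô integral has mean 0 and (by the Itô isometry) variance sigma^2 * int_0^t exp(-2 theta (t - s)) ds = sigma^2 * (1 - exp(-2 theta t)) / (2 theta).
With theta = 1/5, sigma = 3/4, x_0 = 3:
  E[X_t] = 3 * exp(-1/5 t) = 3*exp(-t/5)
  Var(X_t) = (3/4)^2 * (1 - exp(-2*1/5 t)) / (2 * 1/5) = 45/32 - 45*exp(-2*t/5)/32.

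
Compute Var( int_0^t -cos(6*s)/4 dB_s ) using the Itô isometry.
Var = t/32 + sin(12*t)/384

The Itô integral of a deterministic integrand f(s) has mean 0 because each increment f(s) * (B_{s+ds} - B_s) has mean 0. By the Itô isometry:
  Var( int_0^t f(s) dB_s ) = E[ (int_0^t f(s) dB_s)^2 ] = int_0^t f(s)^2 ds.
Here f(s) = -cos(6*s)/4, so f(s)^2 = cos(6*s)^2/16. Integrate:
  int_0^t (cos(6*s)^2/16) ds = t/32 + sin(12*t)/384.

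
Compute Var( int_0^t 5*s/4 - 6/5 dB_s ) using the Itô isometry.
Var = t*(625*t^2 - 1800*t + 1728)/1200

The Itô integral of a deterministic integrand f(s) has mean 0 because each increment f(s) * (B_{s+ds} - B_s) has mean 0. By the Itô isometry:
  Var( int_0^t f(s) dB_s ) = E[ (int_0^t f(s) dB_s)^2 ] = int_0^t f(s)^2 ds.
Here f(s) = 5*s/4 - 6/5, so f(s)^2 = (25*s - 24)^2/400. Integrate:
  int_0^t ((25*s - 24)^2/400) ds = t*(625*t^2 - 1800*t + 1728)/1200.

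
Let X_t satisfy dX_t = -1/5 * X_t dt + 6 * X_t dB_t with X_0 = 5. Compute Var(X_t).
Var(X_t) = (25*exp(36*t) - 25)*exp(-2*t/5)

For GBM dX = mu X dt + sigma X dB with X_0 = x_0, apply Itô to Y = log X: dY = (mu - sigma^2/2) dt + sigma dB, so Y_t = log(x_0) + (mu - sigma^2/2) t + sigma B_t and hence X_t = x_0 * exp((mu - sigma^2/2) t + sigma B_t).
With mu = -1/5, sigma = 6, x_0 = 5, this gives:
  X_t = 5 * exp((-91/5) * t + (6) * B_t).
Since sigma*B_t ~ Normal(0, sigma^2 t), E[exp(sigma*B_t)] = exp(sigma^2 t / 2); so E[X_t] = x_0 * exp((mu - sigma^2/2) t) * exp(sigma^2 t / 2) = x_0 * exp(mu t) = 5*exp(-t/5).
Var(X_t) = E[X_t^2] - (E[X_t])^2 = x_0^2 * exp(2 mu t) * (exp(sigma^2 t) - 1) = (25*exp(36*t) - 25)*exp(-2*t/5).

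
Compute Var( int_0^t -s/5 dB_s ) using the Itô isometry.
Var = t^3/75

The Itô integral of a deterministic integrand f(s) has mean 0 because each increment f(s) * (B_{s+ds} - B_s) has mean 0. By the Itô isometry:
  Var( int_0^t f(s) dB_s ) = E[ (int_0^t f(s) dB_s)^2 ] = int_0^t f(s)^2 ds.
Here f(s) = -s/5, so f(s)^2 = s^2/25. Integrate:
  int_0^t (s^2/25) ds = t^3/75.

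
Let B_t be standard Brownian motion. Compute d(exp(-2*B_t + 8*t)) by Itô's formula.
d(exp(-2*B_t + 8*t)) = (10*exp(-2*B_t + 8*t)) dt + (-2*exp(-2*B_t + 8*t)) dB_t

Itô's formula for f(t, x): d f(t, B_t) = (f_t + (1/2) f_xx) dt + f_x dB_t. Compute partials of f(t, x) = exp(8*t - 2*x):
  f_t(t,x)  = 8*exp(8*t - 2*x)
  f_x(t,x)  = -2*exp(8*t - 2*x)
  f_xx(t,x) = 4*exp(8*t - 2*x)
Assemble drift = f_t + (1/2) f_xx = 10*exp(8*t - 2*x) and diffusion = f_x = -2*exp(8*t - 2*x). Substituting x = B_t:
  d(exp(-2*B_t + 8*t)) = (10*exp(-2*B_t + 8*t)) dt + (-2*exp(-2*B_t + 8*t)) dB_t.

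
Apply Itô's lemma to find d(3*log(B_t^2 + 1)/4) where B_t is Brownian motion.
d(3*log(B_t^2 + 1)/4) = (3*(1 - B_t^2)/(4*(B_t^2 + 1)^2)) dt + (3*B_t/(2*(B_t^2 + 1))) dB_t

Itô's formula for f(B_t) gives d f(B_t) = f'(B_t) dB_t + (1/2) f''(B_t) dt. Compute derivatives of f(x) = 3*log(x^2 + 1)/4:
  f'(x)  = 3*x/(2*(x^2 + 1))
  f''(x) = 3*(1 - x^2)/(2*(x^2 + 1)^2)
Substitute x = B_t and multiply the f'' term by 1/2:
  drift     = (1/2) * (3*(1 - x^2)/(2*(x^2 + 1)^2)) evaluated at B_t = 3*(1 - B_t^2)/(4*(B_t^2 + 1)^2)
  diffusion = (3*x/(2*(x^2 + 1))) evaluated at B_t = 3*B_t/(2*(B_t^2 + 1))
Therefore d(3*log(B_t^2 + 1)/4) = (3*(1 - B_t^2)/(4*(B_t^2 + 1)^2)) dt + (3*B_t/(2*(B_t^2 + 1))) dB_t.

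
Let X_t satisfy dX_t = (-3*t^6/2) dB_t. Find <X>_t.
<X>_t = 9*t^13/52

For an Itô process dX_t = a(t) dt + b(t) dB_t, the quadratic variation is <X>_t = int_0^t b(s)^2 ds (the drift term does not contribute). Here b(s) = -3*s^6/2, so
  b(s)^2 = 9*s^12/4.
Integrating from 0 to t:
  <X>_t = int_0^t (9*s^12/4) ds = 9*t^13/52.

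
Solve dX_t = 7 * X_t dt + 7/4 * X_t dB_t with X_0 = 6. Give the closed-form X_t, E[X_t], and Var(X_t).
X_t = 6 * exp((175/32) t + (7/4) B_t); E[X_t] = 6*exp(7*t); Var(X_t) = 36*(exp(49*t/16) - 1)*exp(14*t)

For GBM dX = mu X dt + sigma X dB with X_0 = x_0, apply Itô to Y = log X: dY = (mu - sigma^2/2) dt + sigma dB, so Y_t = log(x_0) + (mu - sigma^2/2) t + sigma B_t and hence X_t = x_0 * exp((mu - sigma^2/2) t + sigma B_t).
With mu = 7, sigma = 7/4, x_0 = 6, this gives:
  X_t = 6 * exp((175/32) * t + (7/4) * B_t).
Since sigma*B_t ~ Normal(0, sigma^2 t), E[exp(sigma*B_t)] = exp(sigma^2 t / 2); so E[X_t] = x_0 * exp((mu - sigma^2/2) t) * exp(sigma^2 t / 2) = x_0 * exp(mu t) = 6*exp(7*t).
Var(X_t) = E[X_t^2] - (E[X_t])^2 = x_0^2 * exp(2 mu t) * (exp(sigma^2 t) - 1) = 36*(exp(49*t/16) - 1)*exp(14*t).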